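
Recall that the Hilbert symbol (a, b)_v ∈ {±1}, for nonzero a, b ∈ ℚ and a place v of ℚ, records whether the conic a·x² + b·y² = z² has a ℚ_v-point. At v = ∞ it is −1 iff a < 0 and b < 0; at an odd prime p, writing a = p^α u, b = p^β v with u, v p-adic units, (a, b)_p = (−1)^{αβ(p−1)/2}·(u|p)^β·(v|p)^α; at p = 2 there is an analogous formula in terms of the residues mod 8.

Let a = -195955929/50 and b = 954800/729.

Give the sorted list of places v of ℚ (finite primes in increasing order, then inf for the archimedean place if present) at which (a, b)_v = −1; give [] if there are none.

Mod squares: a ≡ -537602, b ≡ 2387. Check v ∈ {∞, 2, 3, 5, 7, 11, 13, 23, 29, 31}.
v=7: a=7^0·(≡6), b=7^1·(≡5) mod 7; (6|7)=-1, (5|7)=-1; (−1)^{0·1·3}·(-1)^1·(-1)^0 = -1.
v=13: a=13^1·(≡10), b=13^0·(≡2) mod 13; (10|13)=+1, (2|13)=-1; (−1)^{1·0·6}·(+1)^0·(-1)^1 = -1.
v=31: a=31^1·(≡19), b=31^1·(≡3) mod 31; (19|31)=+1, (3|31)=-1; (−1)^{1·1·15}·(+1)^1·(-1)^1 = +1.
v=2: v_2(a)=-1, v_2(b)=4; units ≡ 7, 3 (mod 8); ε·ε+αω+βω = 1·1+-1·1+4·0 ≡ 0  ⇒  (a,b)_2 = +1.
v=∞: -537602 < 0 and 2387 > 0  ⇒  (a,b)_∞ = +1.
v=11: a=11^0·(≡3), b=11^1·(≡7) mod 11; (3|11)=+1, (7|11)=-1; (−1)^{0·1·5}·(+1)^1·(-1)^0 = +1.
v=29: a=29^1·(≡9), b=29^0·(≡1) mod 29; (9|29)=+1, (1|29)=+1; (−1)^{1·0·14}·(+1)^0·(+1)^1 = +1.
v=5: a=5^-2·(≡3), b=5^2·(≡3) mod 5; (3|5)=-1, (3|5)=-1; (−1)^{-2·2·2}·(-1)^2·(-1)^-2 = +1.
v=3: a=3^6·(≡1), b=3^-6·(≡2) mod 3; (1|3)=+1, (2|3)=-1; (−1)^{6·-6·1}·(+1)^-6·(-1)^6 = +1.
v=23: a=23^1·(≡11), b=23^0·(≡13) mod 23; (11|23)=-1, (13|23)=+1; (−1)^{1·0·11}·(-1)^0·(+1)^1 = +1.
Ram(-537602, 2387) = {7, 13}; no ℚ_7-point on the conic.

[7, 13]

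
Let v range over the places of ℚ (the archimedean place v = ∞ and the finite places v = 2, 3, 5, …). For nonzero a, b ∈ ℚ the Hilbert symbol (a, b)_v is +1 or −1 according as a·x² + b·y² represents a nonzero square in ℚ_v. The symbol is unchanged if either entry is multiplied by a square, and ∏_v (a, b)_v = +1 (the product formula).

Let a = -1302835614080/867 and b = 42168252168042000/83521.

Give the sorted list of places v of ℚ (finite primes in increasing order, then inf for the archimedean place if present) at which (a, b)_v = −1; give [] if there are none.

(a, b) ≡ (-4290, 105) mod (ℚ^×)²; places V = {2, 3, 5, 7, 11, 13, 17, ∞}.
(a,b)_∞: sgn(-4290)=−, sgn(105)=+, so +1.
(a,b)_13: α=1, u≡6; β=4, v≡4 (mod 13); (6|13)=-1, (4|13)=+1; sign (−1)^0·-1^4·+1^1 = +1.
(a,b)_3: α=-1, u≡1; β=1, v≡2 (mod 3); (1|3)=+1, (2|3)=-1; sign (−1)^1·+1^1·-1^-1 = +1.
(a,b)_2: α=7, β=4; u≡7, v≡1 (mod 8); ε(u)ε(v)=1·0, αω(v)=7·0, βω(u)=4·0; sum ≡ 0  ⇒  +1.
(a,b)_17: α=-2, u≡14; β=-4, v≡7 (mod 17); (14|17)=-1, (7|17)=-1; sign (−1)^0·-1^-4·-1^-2 = +1.
(a,b)_11: α=3, u≡8; β=4, v≡7 (mod 11); (8|11)=-1, (7|11)=-1; sign (−1)^0·-1^4·-1^3 = -1.
(a,b)_7: α=6, u≡4; β=5, v≡1 (mod 7); (4|7)=+1, (1|7)=+1; sign (−1)^0·+1^5·+1^6 = +1.
(a,b)_5: α=1, u≡2; β=3, v≡1 (mod 5); (2|5)=-1, (1|5)=+1; sign (−1)^0·-1^3·+1^1 = -1.
Ram(-4290, 105) = {5, 11}; no ℚ_5-point on the conic.

[5, 11]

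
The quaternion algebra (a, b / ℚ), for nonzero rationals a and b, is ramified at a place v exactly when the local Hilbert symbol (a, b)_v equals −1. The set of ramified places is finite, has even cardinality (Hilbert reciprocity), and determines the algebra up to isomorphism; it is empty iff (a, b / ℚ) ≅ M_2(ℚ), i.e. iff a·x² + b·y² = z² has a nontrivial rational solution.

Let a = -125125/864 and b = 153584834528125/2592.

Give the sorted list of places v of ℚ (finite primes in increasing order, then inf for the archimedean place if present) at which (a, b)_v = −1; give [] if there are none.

(a, b) ≡ (-30030, 10010) mod (ℚ^×)²; places V = {2, 3, 5, 7, 11, 13, ∞}.
(a,b)_13: α=1, u≡10; β=3, v≡3 (mod 13); (10|13)=+1, (3|13)=+1; sign (−1)^0·+1^3·+1^1 = +1.
(a,b)_3: α=-3, u≡1; β=-4, v≡2 (mod 3); (1|3)=+1, (2|3)=-1; sign (−1)^0·+1^-4·-1^-3 = -1.
(a,b)_2: α=-5, β=-5; u≡1, v≡5 (mod 8); ε(u)ε(v)=0·0, αω(v)=-5·1, βω(u)=-5·0; sum ≡ 1  ⇒  -1.
(a,b)_11: α=1, u≡9; β=3, v≡2 (mod 11); (9|11)=+1, (2|11)=-1; sign (−1)^1·+1^3·-1^1 = +1.
(a,b)_5: α=3, u≡1; β=5, v≡2 (mod 5); (1|5)=+1, (2|5)=-1; sign (−1)^0·+1^5·-1^3 = -1.
(a,b)_7: α=1, u≡1; β=5, v≡2 (mod 7); (1|7)=+1, (2|7)=+1; sign (−1)^1·+1^5·+1^1 = -1.
(a,b)_∞: sgn(-30030)=−, sgn(10010)=+, so +1.
|Ram(-30030, 10010)| = 4, even; anisotropic at {2, 3, 5, 7}.

[2, 3, 5, 7]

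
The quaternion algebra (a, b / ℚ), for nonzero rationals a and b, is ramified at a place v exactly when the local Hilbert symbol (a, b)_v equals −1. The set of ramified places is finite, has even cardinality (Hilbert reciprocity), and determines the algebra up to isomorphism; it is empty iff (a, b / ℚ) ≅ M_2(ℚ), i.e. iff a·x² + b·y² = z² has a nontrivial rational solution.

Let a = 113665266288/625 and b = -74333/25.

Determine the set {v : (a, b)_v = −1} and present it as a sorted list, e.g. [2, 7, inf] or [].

[2, 41]

Mod squares: a ≡ 7, b ≡ -1517. Check v ∈ {∞, 2, 3, 5, 7, 37, 41}.
v=41: a=41^2·(≡12), b=41^1·(≡39) mod 41; (12|41)=-1, (39|41)=+1; (−1)^{2·1·20}·(-1)^1·(+1)^2 = -1.
v=37: a=37^2·(≡12), b=37^1·(≡4) mod 37; (12|37)=+1, (4|37)=+1; (−1)^{2·1·18}·(+1)^1·(+1)^2 = +1.
v=5: a=5^-4·(≡3), b=5^-2·(≡2) mod 5; (3|5)=-1, (2|5)=-1; (−1)^{-4·-2·2}·(-1)^-2·(-1)^-4 = +1.
v=3: a=3^2·(≡1), b=3^0·(≡1) mod 3; (1|3)=+1, (1|3)=+1; (−1)^{2·0·1}·(+1)^0·(+1)^2 = +1.
v=2: v_2(a)=4, v_2(b)=0; units ≡ 7, 3 (mod 8); ε·ε+αω+βω = 1·1+4·1+0·0 ≡ 1  ⇒  (a,b)_2 = -1.
v=7: a=7^3·(≡1), b=7^2·(≡4) mod 7; (1|7)=+1, (4|7)=+1; (−1)^{3·2·3}·(+1)^2·(+1)^3 = +1.
v=∞: 7 > 0 and -1517 < 0  ⇒  (a,b)_∞ = +1.
(7, -1517 / ℚ) ramifies at {2, 41}: a division algebra.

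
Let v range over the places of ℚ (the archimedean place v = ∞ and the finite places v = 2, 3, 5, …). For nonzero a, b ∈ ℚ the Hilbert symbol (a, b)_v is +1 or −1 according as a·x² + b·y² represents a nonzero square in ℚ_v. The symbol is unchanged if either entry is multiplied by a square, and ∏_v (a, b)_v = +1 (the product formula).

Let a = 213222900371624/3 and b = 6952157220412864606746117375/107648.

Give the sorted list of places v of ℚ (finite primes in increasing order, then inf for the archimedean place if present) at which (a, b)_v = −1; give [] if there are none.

[2, 5, 17, 19]

(a, b) ≡ (78, 106590) mod (ℚ^×)²; places V = {2, 3, 5, 11, 13, 17, 19, 29, 31, ∞}.
(a,b)_31: α=2, u≡14; β=4, v≡23 (mod 31); (14|31)=+1, (23|31)=-1; sign (−1)^0·+1^4·-1^2 = +1.
(a,b)_5: α=0, u≡3; β=3, v≡3 (mod 5); (3|5)=-1, (3|5)=-1; sign (−1)^0·-1^3·-1^0 = -1.
(a,b)_13: α=3, u≡5; β=4, v≡9 (mod 13); (5|13)=-1, (9|13)=+1; sign (−1)^0·-1^4·+1^3 = +1.
(a,b)_17: α=2, u≡3; β=5, v≡3 (mod 17); (3|17)=-1, (3|17)=-1; sign (−1)^0·-1^5·-1^2 = -1.
(a,b)_29: α=0, u≡20; β=-2, v≡2 (mod 29); (20|29)=+1, (2|29)=-1; sign (−1)^0·+1^-2·-1^0 = +1.
(a,b)_∞: sgn(78)=+, sgn(106590)=+, so +1.
(a,b)_3: α=-1, u≡2; β=9, v≡1 (mod 3); (2|3)=-1, (1|3)=+1; sign (−1)^1·-1^9·+1^-1 = +1.
(a,b)_11: α=2, u≡5; β=1, v≡10 (mod 11); (5|11)=+1, (10|11)=-1; sign (−1)^0·+1^1·-1^2 = +1.
(a,b)_19: α=2, u≡14; β=3, v≡6 (mod 19); (14|19)=-1, (6|19)=+1; sign (−1)^0·-1^3·+1^2 = -1.
(a,b)_2: α=3, β=-7; u≡7, v≡7 (mod 8); ε(u)ε(v)=1·1, αω(v)=3·0, βω(u)=-7·0; sum ≡ 1  ⇒  -1.
Ram(78, 106590) = {2, 5, 17, 19}; no ℚ_2-point on the conic.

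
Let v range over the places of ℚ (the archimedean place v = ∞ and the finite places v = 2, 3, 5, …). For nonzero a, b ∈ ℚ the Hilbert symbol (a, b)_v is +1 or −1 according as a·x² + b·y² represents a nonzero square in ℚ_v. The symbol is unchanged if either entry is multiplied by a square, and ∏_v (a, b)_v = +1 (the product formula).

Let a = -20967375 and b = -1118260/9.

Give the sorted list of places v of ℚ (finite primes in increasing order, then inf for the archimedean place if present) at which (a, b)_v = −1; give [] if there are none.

(a, b) ≡ (-838695, -279565) mod (ℚ^×)²; places V = {2, 3, 5, 11, 13, 17, 23, ∞}.
(a,b)_2: α=0, β=2; u≡1, v≡3 (mod 8); ε(u)ε(v)=0·1, αω(v)=0·1, βω(u)=2·0; sum ≡ 0  ⇒  +1.
(a,b)_5: α=3, u≡1; β=1, v≡2 (mod 5); (1|5)=+1, (2|5)=-1; sign (−1)^0·+1^1·-1^3 = -1.
(a,b)_23: α=1, u≡3; β=1, v≡13 (mod 23); (3|23)=+1, (13|23)=+1; sign (−1)^1·+1^1·+1^1 = -1.
(a,b)_17: α=1, u≡9; β=1, v≡3 (mod 17); (9|17)=+1, (3|17)=-1; sign (−1)^0·+1^1·-1^1 = -1.
(a,b)_3: α=1, u≡2; β=-2, v≡2 (mod 3); (2|3)=-1, (2|3)=-1; sign (−1)^0·-1^-2·-1^1 = -1.
(a,b)_11: α=1, u≡10; β=1, v≡10 (mod 11); (10|11)=-1, (10|11)=-1; sign (−1)^1·-1^1·-1^1 = -1.
(a,b)_13: α=1, u≡9; β=1, v≡3 (mod 13); (9|13)=+1, (3|13)=+1; sign (−1)^0·+1^1·+1^1 = +1.
(a,b)_∞: sgn(-838695)=−, sgn(-279565)=−, so -1.
Ram(-838695, -279565) = {3, 5, 11, 17, 23, ∞}; no ℚ_3-point on the conic.

[3, 5, 11, 17, 23, inf]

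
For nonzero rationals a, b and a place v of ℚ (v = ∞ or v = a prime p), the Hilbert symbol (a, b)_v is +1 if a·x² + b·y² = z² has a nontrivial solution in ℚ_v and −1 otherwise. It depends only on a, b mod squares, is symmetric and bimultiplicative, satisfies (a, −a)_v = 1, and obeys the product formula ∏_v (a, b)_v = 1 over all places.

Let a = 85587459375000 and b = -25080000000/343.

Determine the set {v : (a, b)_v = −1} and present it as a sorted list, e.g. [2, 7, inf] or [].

Mod squares: a ≡ 1254, b ≡ -43890. Check v ∈ {∞, 2, 3, 5, 7, 11, 19}.
v=∞: 1254 > 0 and -43890 < 0  ⇒  (a,b)_∞ = +1.
v=5: a=5^8·(≡1), b=5^7·(≡2) mod 5; (1|5)=+1, (2|5)=-1; (−1)^{8·7·2}·(+1)^7·(-1)^8 = +1.
v=3: a=3^1·(≡1), b=3^1·(≡1) mod 3; (1|3)=+1, (1|3)=+1; (−1)^{1·1·1}·(+1)^1·(+1)^1 = -1.
v=2: v_2(a)=3, v_2(b)=9; units ≡ 3, 7 (mod 8); ε·ε+αω+βω = 1·1+3·0+9·1 ≡ 0  ⇒  (a,b)_2 = +1.
v=7: a=7^0·(≡2), b=7^-3·(≡1) mod 7; (2|7)=+1, (1|7)=+1; (−1)^{0·-3·3}·(+1)^-3·(+1)^0 = +1.
v=19: a=19^3·(≡1), b=19^1·(≡15) mod 19; (1|19)=+1, (15|19)=-1; (−1)^{3·1·9}·(+1)^1·(-1)^3 = +1.
v=11: a=11^3·(≡4), b=11^1·(≡4) mod 11; (4|11)=+1, (4|11)=+1; (−1)^{3·1·5}·(+1)^1·(+1)^3 = -1.
Ram(1254, -43890) = {3, 11}; no ℚ_3-point on the conic.

[3, 11]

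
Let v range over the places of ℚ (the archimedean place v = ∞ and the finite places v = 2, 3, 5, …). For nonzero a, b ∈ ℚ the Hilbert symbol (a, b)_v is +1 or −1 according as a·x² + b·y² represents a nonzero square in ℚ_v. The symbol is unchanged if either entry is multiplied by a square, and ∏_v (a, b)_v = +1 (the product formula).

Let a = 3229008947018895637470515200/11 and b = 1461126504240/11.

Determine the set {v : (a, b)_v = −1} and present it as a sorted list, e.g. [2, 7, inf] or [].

(a, b) ≡ (84227, 1829465) mod (ℚ^×)²; places V = {2, 3, 5, 11, 13, 19, 29, 31, 37, ∞}.
(a,b)_19: α=5, u≡17; β=2, v≡3 (mod 19); (17|19)=+1, (3|19)=-1; sign (−1)^0·+1^2·-1^5 = -1.
(a,b)_29: α=2, u≡12; β=1, v≡14 (mod 29); (12|29)=-1, (14|29)=-1; sign (−1)^0·-1^1·-1^2 = -1.
(a,b)_5: α=2, u≡3; β=1, v≡3 (mod 5); (3|5)=-1, (3|5)=-1; sign (−1)^0·-1^1·-1^2 = -1.
(a,b)_37: α=2, u≡8; β=1, v≡6 (mod 37); (8|37)=-1, (6|37)=-1; sign (−1)^0·-1^1·-1^2 = -1.
(a,b)_31: α=3, u≡7; β=1, v≡29 (mod 31); (7|31)=+1, (29|31)=-1; sign (−1)^1·+1^1·-1^3 = +1.
(a,b)_∞: sgn(84227)=+, sgn(1829465)=+, so +1.
(a,b)_2: α=12, β=4; u≡3, v≡1 (mod 8); ε(u)ε(v)=1·0, αω(v)=12·0, βω(u)=4·1; sum ≡ 0  ⇒  +1.
(a,b)_3: α=0, u≡2; β=2, v≡2 (mod 3); (2|3)=-1, (2|3)=-1; sign (−1)^0·-1^2·-1^0 = +1.
(a,b)_13: α=5, u≡2; β=2, v≡9 (mod 13); (2|13)=-1, (9|13)=+1; sign (−1)^0·-1^2·+1^5 = +1.
(a,b)_11: α=-1, u≡9; β=-1, v≡7 (mod 11); (9|11)=+1, (7|11)=-1; sign (−1)^1·+1^-1·-1^-1 = +1.
(84227, 1829465 / ℚ) ramifies at {5, 19, 29, 37}: a division algebra.

[5, 19, 29, 37]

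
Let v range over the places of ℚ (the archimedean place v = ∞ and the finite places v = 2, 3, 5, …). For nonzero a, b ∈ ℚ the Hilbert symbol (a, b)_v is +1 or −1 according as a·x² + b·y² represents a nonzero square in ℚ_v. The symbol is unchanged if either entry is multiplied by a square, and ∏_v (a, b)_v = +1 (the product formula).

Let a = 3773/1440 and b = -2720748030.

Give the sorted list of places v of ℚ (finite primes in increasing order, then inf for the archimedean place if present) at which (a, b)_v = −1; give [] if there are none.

(a, b) ≡ (770, -30030) mod (ℚ^×)²; places V = {2, 3, 5, 7, 11, 13, 43, ∞}.
(a,b)_3: α=-2, u≡2; β=1, v≡1 (mod 3); (2|3)=-1, (1|3)=+1; sign (−1)^0·-1^1·+1^-2 = -1.
(a,b)_2: α=-5, β=1; u≡1, v≡1 (mod 8); ε(u)ε(v)=0·0, αω(v)=-5·0, βω(u)=1·0; sum ≡ 0  ⇒  +1.
(a,b)_43: α=0, u≡22; β=2, v≡33 (mod 43); (22|43)=-1, (33|43)=-1; sign (−1)^0·-1^2·-1^0 = +1.
(a,b)_11: α=1, u≡9; β=1, v≡1 (mod 11); (9|11)=+1, (1|11)=+1; sign (−1)^1·+1^1·+1^1 = -1.
(a,b)_13: α=0, u≡12; β=1, v≡3 (mod 13); (12|13)=+1, (3|13)=+1; sign (−1)^0·+1^1·+1^0 = +1.
(a,b)_∞: sgn(770)=+, sgn(-30030)=−, so +1.
(a,b)_5: α=-1, u≡1; β=1, v≡4 (mod 5); (1|5)=+1, (4|5)=+1; sign (−1)^0·+1^1·+1^-1 = +1.
(a,b)_7: α=3, u≡5; β=3, v≡1 (mod 7); (5|7)=-1, (1|7)=+1; sign (−1)^1·-1^3·+1^3 = +1.
Ram(770, -30030) = {3, 11}; no ℚ_3-point on the conic.

[3, 11]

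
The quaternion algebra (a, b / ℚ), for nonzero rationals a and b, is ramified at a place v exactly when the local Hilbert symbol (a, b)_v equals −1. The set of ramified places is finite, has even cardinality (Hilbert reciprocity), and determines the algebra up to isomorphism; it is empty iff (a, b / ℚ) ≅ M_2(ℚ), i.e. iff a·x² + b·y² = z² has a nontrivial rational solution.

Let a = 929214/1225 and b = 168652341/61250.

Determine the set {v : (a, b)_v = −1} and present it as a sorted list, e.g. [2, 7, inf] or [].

Mod squares: a ≡ 286, b ≡ 858. Check v ∈ {∞, 2, 3, 5, 7, 11, 13, 19}.
v=7: a=7^-2·(≡5), b=7^-2·(≡1) mod 7; (5|7)=-1, (1|7)=+1; (−1)^{-2·-2·3}·(-1)^-2·(+1)^-2 = +1.
v=13: a=13^1·(≡10), b=13^1·(≡9) mod 13; (10|13)=+1, (9|13)=+1; (−1)^{1·1·6}·(+1)^1·(+1)^1 = +1.
v=∞: 286 > 0 and 858 > 0  ⇒  (a,b)_∞ = +1.
v=5: a=5^-2·(≡1), b=5^-4·(≡2) mod 5; (1|5)=+1, (2|5)=-1; (−1)^{-2·-4·2}·(+1)^-4·(-1)^-2 = +1.
v=2: v_2(a)=1, v_2(b)=-1; units ≡ 7, 5 (mod 8); ε·ε+αω+βω = 1·0+1·1+-1·0 ≡ 1  ⇒  (a,b)_2 = -1.
v=3: a=3^2·(≡1), b=3^3·(≡1) mod 3; (1|3)=+1, (1|3)=+1; (−1)^{2·3·1}·(+1)^3·(+1)^2 = +1.
v=19: a=19^2·(≡1), b=19^2·(≡8) mod 19; (1|19)=+1, (8|19)=-1; (−1)^{2·2·9}·(+1)^2·(-1)^2 = +1.
v=11: a=11^1·(≡4), b=11^3·(≡1) mod 11; (4|11)=+1, (1|11)=+1; (−1)^{1·3·5}·(+1)^3·(+1)^1 = -1.
|Ram(286, 858)| = 2, even; anisotropic at {2, 11}.

[2, 11]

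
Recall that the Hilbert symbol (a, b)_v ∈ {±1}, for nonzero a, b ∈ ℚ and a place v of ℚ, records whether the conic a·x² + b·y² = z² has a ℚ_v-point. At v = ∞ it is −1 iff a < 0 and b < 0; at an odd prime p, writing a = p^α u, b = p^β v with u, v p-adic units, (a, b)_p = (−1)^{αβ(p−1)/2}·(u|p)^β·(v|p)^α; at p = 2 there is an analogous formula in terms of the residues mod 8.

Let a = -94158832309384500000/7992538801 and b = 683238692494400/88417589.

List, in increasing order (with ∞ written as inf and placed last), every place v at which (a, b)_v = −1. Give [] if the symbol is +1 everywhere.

Mod squares: a ≡ -7378, b ≡ 3648421. Check v ∈ {∞, 2, 3, 5, 7, 13, 17, 23, 29, 31, 43, 53}.
v=2: v_2(a)=5, v_2(b)=6; units ≡ 7, 5 (mod 8); ε·ε+αω+βω = 1·0+5·1+6·0 ≡ 1  ⇒  (a,b)_2 = -1.
v=43: a=43^0·(≡27), b=43^-1·(≡3) mod 43; (27|43)=-1, (3|43)=-1; (−1)^{0·-1·21}·(-1)^-1·(-1)^0 = -1.
v=17: a=17^1·(≡16), b=17^1·(≡11) mod 17; (16|17)=+1, (11|17)=-1; (−1)^{1·1·8}·(+1)^1·(-1)^1 = -1.
v=13: a=13^-4·(≡7), b=13^-2·(≡9) mod 13; (7|13)=-1, (9|13)=+1; (−1)^{-4·-2·6}·(-1)^-2·(+1)^-4 = +1.
v=7: a=7^5·(≡5), b=7^3·(≡2) mod 7; (5|7)=-1, (2|7)=+1; (−1)^{5·3·3}·(-1)^3·(+1)^5 = +1.
v=∞: -7378 < 0 and 3648421 > 0  ⇒  (a,b)_∞ = +1.
v=23: a=23^-4·(≡11), b=23^-3·(≡19) mod 23; (11|23)=-1, (19|23)=-1; (−1)^{-4·-3·11}·(-1)^-3·(-1)^-4 = -1.
v=3: a=3^2·(≡2), b=3^0·(≡1) mod 3; (2|3)=-1, (1|3)=+1; (−1)^{2·0·1}·(-1)^0·(+1)^2 = +1.
v=29: a=29^2·(≡10), b=29^2·(≡27) mod 29; (10|29)=-1, (27|29)=-1; (−1)^{2·2·14}·(-1)^2·(-1)^2 = +1.
v=5: a=5^6·(≡2), b=5^2·(≡4) mod 5; (2|5)=-1, (4|5)=+1; (−1)^{6·2·2}·(-1)^2·(+1)^6 = +1.
v=53: a=53^2·(≡46), b=53^2·(≡38) mod 53; (46|53)=+1, (38|53)=+1; (−1)^{2·2·26}·(+1)^2·(+1)^2 = +1.
v=31: a=31^1·(≡19), b=31^1·(≡6) mod 31; (19|31)=+1, (6|31)=-1; (−1)^{1·1·15}·(+1)^1·(-1)^1 = +1.
Ram(-7378, 3648421) = {2, 17, 23, 43}; no ℚ_2-point on the conic.

[2, 17, 23, 43]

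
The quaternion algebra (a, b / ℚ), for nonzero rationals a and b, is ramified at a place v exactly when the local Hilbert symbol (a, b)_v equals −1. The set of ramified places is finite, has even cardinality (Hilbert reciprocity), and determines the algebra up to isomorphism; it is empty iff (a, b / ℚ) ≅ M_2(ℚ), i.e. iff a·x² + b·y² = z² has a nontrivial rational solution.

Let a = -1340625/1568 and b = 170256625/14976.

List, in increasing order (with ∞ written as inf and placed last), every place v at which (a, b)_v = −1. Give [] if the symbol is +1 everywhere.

[2, 3, 11, 13]

(a, b) ≡ (-4290, 10010) mod (ℚ^×)²; places V = {2, 3, 5, 7, 11, 13, 19, ∞}.
(a,b)_7: α=-2, u≡2; β=3, v≡4 (mod 7); (2|7)=+1, (4|7)=+1; sign (−1)^0·+1^3·+1^-2 = +1.
(a,b)_5: α=5, u≡2; β=3, v≡3 (mod 5); (2|5)=-1, (3|5)=-1; sign (−1)^0·-1^3·-1^5 = +1.
(a,b)_13: α=1, u≡7; β=-1, v≡4 (mod 13); (7|13)=-1, (4|13)=+1; sign (−1)^0·-1^-1·+1^1 = -1.
(a,b)_∞: sgn(-4290)=−, sgn(10010)=+, so +1.
(a,b)_2: α=-5, β=-7; u≡7, v≡5 (mod 8); ε(u)ε(v)=1·0, αω(v)=-5·1, βω(u)=-7·0; sum ≡ 1  ⇒  -1.
(a,b)_3: α=1, u≡1; β=-2, v≡2 (mod 3); (1|3)=+1, (2|3)=-1; sign (−1)^0·+1^-2·-1^1 = -1.
(a,b)_19: α=0, u≡11; β=2, v≡16 (mod 19); (11|19)=+1, (16|19)=+1; sign (−1)^0·+1^2·+1^0 = +1.
(a,b)_11: α=1, u≡10; β=1, v≡10 (mod 11); (10|11)=-1, (10|11)=-1; sign (−1)^1·-1^1·-1^1 = -1.
(-4290, 10010 / ℚ) ramifies at {2, 3, 11, 13}: a division algebra.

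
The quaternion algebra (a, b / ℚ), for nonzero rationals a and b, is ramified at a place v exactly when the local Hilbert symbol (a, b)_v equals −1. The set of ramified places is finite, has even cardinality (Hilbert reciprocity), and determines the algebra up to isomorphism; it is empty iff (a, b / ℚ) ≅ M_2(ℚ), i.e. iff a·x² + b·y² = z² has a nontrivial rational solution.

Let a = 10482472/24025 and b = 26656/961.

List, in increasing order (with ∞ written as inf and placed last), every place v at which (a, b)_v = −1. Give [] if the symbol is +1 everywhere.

[2, 13]

(a, b) ≡ (442, 34) mod (ℚ^×)²; places V = {2, 5, 7, 11, 13, 17, 31, ∞}.
(a,b)_17: α=1, u≡15; β=1, v≡8 (mod 17); (15|17)=+1, (8|17)=+1; sign (−1)^0·+1^1·+1^1 = +1.
(a,b)_13: α=1, u≡6; β=0, v≡7 (mod 13); (6|13)=-1, (7|13)=-1; sign (−1)^0·-1^0·-1^1 = -1.
(a,b)_31: α=-2, u≡9; β=-2, v≡27 (mod 31); (9|31)=+1, (27|31)=-1; sign (−1)^0·+1^-2·-1^-2 = +1.
(a,b)_11: α=2, u≡7; β=0, v≡9 (mod 11); (7|11)=-1, (9|11)=+1; sign (−1)^0·-1^0·+1^2 = +1.
(a,b)_5: α=-2, u≡2; β=0, v≡1 (mod 5); (2|5)=-1, (1|5)=+1; sign (−1)^0·-1^0·+1^-2 = +1.
(a,b)_2: α=3, β=5; u≡5, v≡1 (mod 8); ε(u)ε(v)=0·0, αω(v)=3·0, βω(u)=5·1; sum ≡ 1  ⇒  -1.
(a,b)_∞: sgn(442)=+, sgn(34)=+, so +1.
(a,b)_7: α=2, u≡1; β=2, v≡6 (mod 7); (1|7)=+1, (6|7)=-1; sign (−1)^0·+1^2·-1^2 = +1.
|Ram(442, 34)| = 2, even; anisotropic at {2, 13}.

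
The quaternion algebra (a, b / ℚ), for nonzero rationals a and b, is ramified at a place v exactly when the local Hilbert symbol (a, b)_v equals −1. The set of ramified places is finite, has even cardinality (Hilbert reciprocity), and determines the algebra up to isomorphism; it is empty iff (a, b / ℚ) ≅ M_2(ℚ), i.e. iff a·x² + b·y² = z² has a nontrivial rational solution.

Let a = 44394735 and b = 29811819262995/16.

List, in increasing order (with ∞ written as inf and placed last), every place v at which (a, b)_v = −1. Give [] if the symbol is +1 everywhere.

(a, b) ≡ (3135, 595) mod (ℚ^×)²; places V = {2, 3, 5, 7, 11, 17, 19, ∞}.
(a,b)_17: α=2, u≡3; β=3, v≡4 (mod 17); (3|17)=-1, (4|17)=+1; sign (−1)^0·-1^3·+1^2 = -1.
(a,b)_5: α=1, u≡2; β=1, v≡4 (mod 5); (2|5)=-1, (4|5)=+1; sign (−1)^0·-1^1·+1^1 = -1.
(a,b)_3: α=1, u≡1; β=4, v≡1 (mod 3); (1|3)=+1, (1|3)=+1; sign (−1)^0·+1^4·+1^1 = +1.
(a,b)_2: α=0, β=-4; u≡7, v≡3 (mod 8); ε(u)ε(v)=1·1, αω(v)=0·1, βω(u)=-4·0; sum ≡ 1  ⇒  -1.
(a,b)_11: α=1, u≡7; β=2, v≡9 (mod 11); (7|11)=-1, (9|11)=+1; sign (−1)^0·-1^2·+1^1 = +1.
(a,b)_7: α=2, u≡5; β=3, v≡4 (mod 7); (5|7)=-1, (4|7)=+1; sign (−1)^0·-1^3·+1^2 = -1.
(a,b)_∞: sgn(3135)=+, sgn(595)=+, so +1.
(a,b)_19: α=1, u≡2; β=2, v≡17 (mod 19); (2|19)=-1, (17|19)=+1; sign (−1)^0·-1^2·+1^1 = +1.
|Ram(3135, 595)| = 4, even; anisotropic at {2, 5, 7, 17}.

[2, 5, 7, 17]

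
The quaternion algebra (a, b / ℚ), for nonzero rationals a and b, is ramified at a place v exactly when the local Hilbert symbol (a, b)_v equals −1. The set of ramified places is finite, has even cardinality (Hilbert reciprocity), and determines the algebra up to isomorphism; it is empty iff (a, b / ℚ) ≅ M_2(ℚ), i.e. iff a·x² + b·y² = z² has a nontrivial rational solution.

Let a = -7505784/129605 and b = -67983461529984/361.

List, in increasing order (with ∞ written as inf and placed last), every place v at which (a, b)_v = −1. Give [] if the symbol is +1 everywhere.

Mod squares: a ≡ -1430, b ≡ -6006. Check v ∈ {∞, 2, 3, 5, 7, 11, 13, 19, 23, 31}.
v=7: a=7^-2·(≡6), b=7^1·(≡6) mod 7; (6|7)=-1, (6|7)=-1; (−1)^{-2·1·3}·(-1)^1·(-1)^-2 = -1.
v=31: a=31^0·(≡21), b=31^2·(≡20) mod 31; (21|31)=-1, (20|31)=+1; (−1)^{0·2·15}·(-1)^2·(+1)^0 = +1.
v=3: a=3^8·(≡1), b=3^3·(≡2) mod 3; (1|3)=+1, (2|3)=-1; (−1)^{8·3·1}·(+1)^3·(-1)^8 = +1.
v=5: a=5^-1·(≡1), b=5^0·(≡1) mod 5; (1|5)=+1, (1|5)=+1; (−1)^{-1·0·2}·(+1)^0·(+1)^-1 = +1.
v=19: a=19^0·(≡15), b=19^-2·(≡5) mod 19; (15|19)=-1, (5|19)=+1; (−1)^{0·-2·9}·(-1)^-2·(+1)^0 = +1.
v=∞: -1430 < 0 and -6006 < 0  ⇒  (a,b)_∞ = -1.
v=13: a=13^1·(≡5), b=13^3·(≡6) mod 13; (5|13)=-1, (6|13)=-1; (−1)^{1·3·6}·(-1)^3·(-1)^1 = +1.
v=2: v_2(a)=3, v_2(b)=7; units ≡ 5, 5 (mod 8); ε·ε+αω+βω = 0·0+3·1+7·1 ≡ 0  ⇒  (a,b)_2 = +1.
v=23: a=23^-2·(≡7), b=23^0·(≡22) mod 23; (7|23)=-1, (22|23)=-1; (−1)^{-2·0·11}·(-1)^0·(-1)^-2 = +1.
v=11: a=11^1·(≡10), b=11^3·(≡4) mod 11; (10|11)=-1, (4|11)=+1; (−1)^{1·3·5}·(-1)^3·(+1)^1 = +1.
Ram(-1430, -6006) = {7, ∞}; no ℚ_7-point on the conic.

[7, inf]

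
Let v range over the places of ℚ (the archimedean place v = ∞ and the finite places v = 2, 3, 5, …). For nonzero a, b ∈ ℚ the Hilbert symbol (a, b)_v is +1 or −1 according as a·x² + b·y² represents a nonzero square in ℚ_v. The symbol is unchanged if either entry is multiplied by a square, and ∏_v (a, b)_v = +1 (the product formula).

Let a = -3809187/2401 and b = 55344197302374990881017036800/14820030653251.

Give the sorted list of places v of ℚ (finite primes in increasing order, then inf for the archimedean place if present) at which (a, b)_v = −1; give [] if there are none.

Mod squares: a ≡ -47027, b ≡ 2764529222. Check v ∈ {∞, 2, 3, 5, 7, 13, 17, 19, 23, 31, 37, 41, 43, 47}.
v=41: a=41^1·(≡16), b=41^3·(≡1) mod 41; (16|41)=+1, (1|41)=+1; (−1)^{1·3·20}·(+1)^3·(+1)^1 = +1.
v=47: a=47^0·(≡29), b=47^-2·(≡12) mod 47; (29|47)=-1, (12|47)=+1; (−1)^{0·-2·23}·(-1)^-2·(+1)^0 = +1.
v=19: a=19^0·(≡4), b=19^-3·(≡8) mod 19; (4|19)=+1, (8|19)=-1; (−1)^{0·-3·9}·(+1)^-3·(-1)^0 = +1.
v=3: a=3^4·(≡1), b=3^8·(≡2) mod 3; (1|3)=+1, (2|3)=-1; (−1)^{4·8·1}·(+1)^8·(-1)^4 = +1.
v=13: a=13^0·(≡11), b=13^1·(≡12) mod 13; (11|13)=-1, (12|13)=+1; (−1)^{0·1·6}·(-1)^1·(+1)^0 = -1.
v=17: a=17^0·(≡5), b=17^1·(≡9) mod 17; (5|17)=-1, (9|17)=+1; (−1)^{0·1·8}·(-1)^1·(+1)^0 = -1.
v=31: a=31^1·(≡16), b=31^3·(≡21) mod 31; (16|31)=+1, (21|31)=-1; (−1)^{1·3·15}·(+1)^3·(-1)^1 = +1.
v=5: a=5^0·(≡3), b=5^2·(≡2) mod 5; (3|5)=-1, (2|5)=-1; (−1)^{0·2·2}·(-1)^2·(-1)^0 = +1.
v=43: a=43^0·(≡23), b=43^-2·(≡9) mod 43; (23|43)=+1, (9|43)=+1; (−1)^{0·-2·21}·(+1)^-2·(+1)^0 = +1.
v=7: a=7^-4·(≡3), b=7^1·(≡5) mod 7; (3|7)=-1, (5|7)=-1; (−1)^{-4·1·3}·(-1)^1·(-1)^-4 = -1.
v=∞: -47027 < 0 and 2764529222 > 0  ⇒  (a,b)_∞ = +1.
v=37: a=37^1·(≡32), b=37^3·(≡15) mod 37; (32|37)=-1, (15|37)=-1; (−1)^{1·3·18}·(-1)^3·(-1)^1 = +1.
v=2: v_2(a)=0, v_2(b)=21; units ≡ 5, 3 (mod 8); ε·ε+αω+βω = 0·1+0·1+21·1 ≡ 1  ⇒  (a,b)_2 = -1.
v=23: a=23^0·(≡3), b=23^-2·(≡9) mod 23; (3|23)=+1, (9|23)=+1; (−1)^{0·-2·11}·(+1)^-2·(+1)^0 = +1.
Ram(-47027, 2764529222) = {2, 7, 13, 17}; no ℚ_2-point on the conic.

[2, 7, 13, 17]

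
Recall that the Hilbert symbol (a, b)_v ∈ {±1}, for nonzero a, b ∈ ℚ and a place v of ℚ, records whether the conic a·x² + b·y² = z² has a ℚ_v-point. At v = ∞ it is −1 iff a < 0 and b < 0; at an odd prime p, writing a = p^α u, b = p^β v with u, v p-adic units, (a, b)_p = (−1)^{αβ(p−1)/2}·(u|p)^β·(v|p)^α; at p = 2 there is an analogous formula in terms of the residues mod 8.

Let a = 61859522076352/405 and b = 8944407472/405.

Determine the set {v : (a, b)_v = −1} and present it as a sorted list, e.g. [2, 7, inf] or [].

[2, 17]

Mod squares: a ≡ 1616615, b ≡ 935. Check v ∈ {∞, 2, 3, 5, 7, 11, 13, 17, 19}.
v=3: a=3^-4·(≡2), b=3^-4·(≡2) mod 3; (2|3)=-1, (2|3)=-1; (−1)^{-4·-4·1}·(-1)^-4·(-1)^-4 = +1.
v=11: a=11^1·(≡4), b=11^1·(≡6) mod 11; (4|11)=+1, (6|11)=-1; (−1)^{1·1·5}·(+1)^1·(-1)^1 = +1.
v=13: a=13^3·(≡4), b=13^2·(≡9) mod 13; (4|13)=+1, (9|13)=+1; (−1)^{3·2·6}·(+1)^2·(+1)^3 = +1.
v=∞: 1616615 > 0 and 935 > 0  ⇒  (a,b)_∞ = +1.
v=2: v_2(a)=6, v_2(b)=4; units ≡ 7, 7 (mod 8); ε·ε+αω+βω = 1·1+6·0+4·0 ≡ 1  ⇒  (a,b)_2 = -1.
v=7: a=7^3·(≡2), b=7^2·(≡2) mod 7; (2|7)=+1, (2|7)=+1; (−1)^{3·2·3}·(+1)^2·(+1)^3 = +1.
v=5: a=5^-1·(≡2), b=5^-1·(≡2) mod 5; (2|5)=-1, (2|5)=-1; (−1)^{-1·-1·2}·(-1)^-1·(-1)^-1 = +1.
v=17: a=17^1·(≡14), b=17^1·(≡1) mod 17; (14|17)=-1, (1|17)=+1; (−1)^{1·1·8}·(-1)^1·(+1)^1 = -1.
v=19: a=19^3·(≡15), b=19^2·(≡5) mod 19; (15|19)=-1, (5|19)=+1; (−1)^{3·2·9}·(-1)^2·(+1)^3 = +1.
|Ram(1616615, 935)| = 2, even; anisotropic at {2, 17}.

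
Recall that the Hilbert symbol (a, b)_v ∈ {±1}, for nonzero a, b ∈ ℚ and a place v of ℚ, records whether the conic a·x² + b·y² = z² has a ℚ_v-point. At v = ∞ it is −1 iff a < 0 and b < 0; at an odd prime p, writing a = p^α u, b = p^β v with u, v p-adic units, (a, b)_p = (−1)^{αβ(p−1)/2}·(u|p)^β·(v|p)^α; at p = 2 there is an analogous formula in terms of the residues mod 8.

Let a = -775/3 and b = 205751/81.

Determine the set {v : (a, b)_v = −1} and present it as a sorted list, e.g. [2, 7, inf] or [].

(a, b) ≡ (-93, 4199) mod (ℚ^×)²; places V = {2, 3, 5, 7, 13, 17, 19, 31, ∞}.
(a,b)_∞: sgn(-93)=−, sgn(4199)=+, so +1.
(a,b)_19: α=0, u≡14; β=1, v≡15 (mod 19); (14|19)=-1, (15|19)=-1; sign (−1)^0·-1^1·-1^0 = -1.
(a,b)_5: α=2, u≡3; β=0, v≡1 (mod 5); (3|5)=-1, (1|5)=+1; sign (−1)^0·-1^0·+1^2 = +1.
(a,b)_31: α=1, u≡2; β=0, v≡10 (mod 31); (2|31)=+1, (10|31)=+1; sign (−1)^0·+1^0·+1^1 = +1.
(a,b)_13: α=0, u≡6; β=1, v≡2 (mod 13); (6|13)=-1, (2|13)=-1; sign (−1)^0·-1^1·-1^0 = -1.
(a,b)_3: α=-1, u≡2; β=-4, v≡2 (mod 3); (2|3)=-1, (2|3)=-1; sign (−1)^0·-1^-4·-1^-1 = -1.
(a,b)_2: α=0, β=0; u≡3, v≡7 (mod 8); ε(u)ε(v)=1·1, αω(v)=0·0, βω(u)=0·1; sum ≡ 1  ⇒  -1.
(a,b)_7: α=0, u≡3; β=2, v≡5 (mod 7); (3|7)=-1, (5|7)=-1; sign (−1)^0·-1^2·-1^0 = +1.
(a,b)_17: α=0, u≡8; β=1, v≡13 (mod 17); (8|17)=+1, (13|17)=+1; sign (−1)^0·+1^1·+1^0 = +1.
(-93, 4199 / ℚ) ramifies at {2, 3, 13, 19}: a division algebra.

[2, 3, 13, 19]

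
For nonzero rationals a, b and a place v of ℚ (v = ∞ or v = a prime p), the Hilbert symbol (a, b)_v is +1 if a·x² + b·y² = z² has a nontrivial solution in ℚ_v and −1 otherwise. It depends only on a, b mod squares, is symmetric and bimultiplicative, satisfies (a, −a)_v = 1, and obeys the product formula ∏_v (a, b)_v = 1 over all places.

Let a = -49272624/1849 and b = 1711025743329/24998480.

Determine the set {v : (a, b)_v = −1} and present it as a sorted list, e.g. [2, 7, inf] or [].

[17, 19, 23, 29]

Mod squares: a ≡ -38019, b ≡ 4845. Check v ∈ {∞, 2, 3, 5, 7, 13, 17, 19, 23, 29, 43}.
v=43: a=43^-2·(≡1), b=43^-2·(≡37) mod 43; (1|43)=+1, (37|43)=-1; (−1)^{-2·-2·21}·(+1)^-2·(-1)^-2 = +1.
v=17: a=17^0·(≡7), b=17^1·(≡16) mod 17; (7|17)=-1, (16|17)=+1; (−1)^{0·1·8}·(-1)^1·(+1)^0 = -1.
v=29: a=29^1·(≡13), b=29^2·(≡8) mod 29; (13|29)=+1, (8|29)=-1; (−1)^{1·2·14}·(+1)^2·(-1)^1 = -1.
v=5: a=5^0·(≡4), b=5^-1·(≡4) mod 5; (4|5)=+1, (4|5)=+1; (−1)^{0·-1·2}·(+1)^-1·(+1)^0 = +1.
v=2: v_2(a)=4, v_2(b)=-4; units ≡ 5, 5 (mod 8); ε·ε+αω+βω = 0·0+4·1+-4·1 ≡ 0  ⇒  (a,b)_2 = +1.
v=∞: -38019 < 0 and 4845 > 0  ⇒  (a,b)_∞ = +1.
v=23: a=23^1·(≡18), b=23^2·(≡7) mod 23; (18|23)=+1, (7|23)=-1; (−1)^{1·2·11}·(+1)^2·(-1)^1 = -1.
v=19: a=19^1·(≡15), b=19^1·(≡18) mod 19; (15|19)=-1, (18|19)=-1; (−1)^{1·1·9}·(-1)^1·(-1)^1 = -1.
v=3: a=3^5·(≡2), b=3^5·(≡1) mod 3; (2|3)=-1, (1|3)=+1; (−1)^{5·5·1}·(-1)^5·(+1)^5 = +1.
v=7: a=7^0·(≡5), b=7^2·(≡2) mod 7; (5|7)=-1, (2|7)=+1; (−1)^{0·2·3}·(-1)^2·(+1)^0 = +1.
v=13: a=13^0·(≡5), b=13^-2·(≡1) mod 13; (5|13)=-1, (1|13)=+1; (−1)^{0·-2·6}·(-1)^-2·(+1)^0 = +1.
|Ram(-38019, 4845)| = 4, even; anisotropic at {17, 19, 23, 29}.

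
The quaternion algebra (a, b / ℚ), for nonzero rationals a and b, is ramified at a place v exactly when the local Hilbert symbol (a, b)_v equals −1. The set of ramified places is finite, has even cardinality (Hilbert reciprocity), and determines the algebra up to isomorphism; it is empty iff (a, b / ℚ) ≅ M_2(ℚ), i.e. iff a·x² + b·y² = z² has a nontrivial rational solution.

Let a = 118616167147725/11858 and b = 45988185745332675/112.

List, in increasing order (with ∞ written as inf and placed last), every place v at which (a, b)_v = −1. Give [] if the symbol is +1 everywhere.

(a, b) ≡ (442, 21) mod (ℚ^×)²; places V = {2, 3, 5, 7, 11, 13, 17, ∞}.
(a,b)_7: α=-2, u≡4; β=-1, v≡6 (mod 7); (4|7)=+1, (6|7)=-1; sign (−1)^0·+1^-1·-1^-2 = +1.
(a,b)_5: α=2, u≡3; β=2, v≡1 (mod 5); (3|5)=-1, (1|5)=+1; sign (−1)^0·-1^2·+1^2 = +1.
(a,b)_11: α=-2, u≡6; β=0, v≡10 (mod 11); (6|11)=-1, (10|11)=-1; sign (−1)^0·-1^0·-1^-2 = +1.
(a,b)_17: α=5, u≡2; β=4, v≡8 (mod 17); (2|17)=+1, (8|17)=+1; sign (−1)^0·+1^4·+1^5 = +1.
(a,b)_3: α=2, u≡1; β=3, v≡1 (mod 3); (1|3)=+1, (1|3)=+1; sign (−1)^0·+1^3·+1^2 = +1.
(a,b)_13: α=5, u≡7; β=8, v≡7 (mod 13); (7|13)=-1, (7|13)=-1; sign (−1)^0·-1^8·-1^5 = -1.
(a,b)_∞: sgn(442)=+, sgn(21)=+, so +1.
(a,b)_2: α=-1, β=-4; u≡5, v≡5 (mod 8); ε(u)ε(v)=0·0, αω(v)=-1·1, βω(u)=-4·1; sum ≡ 1  ⇒  -1.
Ram(442, 21) = {2, 13}; no ℚ_2-point on the conic.

[2, 13]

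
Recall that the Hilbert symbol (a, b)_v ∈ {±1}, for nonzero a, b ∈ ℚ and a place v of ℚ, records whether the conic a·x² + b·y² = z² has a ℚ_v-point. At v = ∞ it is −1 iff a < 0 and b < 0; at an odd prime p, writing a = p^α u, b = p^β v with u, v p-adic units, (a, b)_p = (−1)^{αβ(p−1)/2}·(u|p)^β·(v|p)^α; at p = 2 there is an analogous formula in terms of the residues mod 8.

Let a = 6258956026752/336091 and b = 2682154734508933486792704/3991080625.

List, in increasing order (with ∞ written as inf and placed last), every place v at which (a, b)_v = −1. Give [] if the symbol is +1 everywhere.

[2, 3, 19, 29]

Mod squares: a ≡ 1482, b ≡ 29. Check v ∈ {∞, 2, 3, 5, 7, 11, 13, 19, 29, 31, 37}.
v=∞: 1482 > 0 and 29 > 0  ⇒  (a,b)_∞ = +1.
v=5: a=5^0·(≡2), b=5^-4·(≡1) mod 5; (2|5)=-1, (1|5)=+1; (−1)^{0·-4·2}·(-1)^-4·(+1)^0 = +1.
v=2: v_2(a)=7, v_2(b)=12; units ≡ 5, 5 (mod 8); ε·ε+αω+βω = 0·0+7·1+12·1 ≡ 1  ⇒  (a,b)_2 = -1.
v=3: a=3^3·(≡2), b=3^6·(≡2) mod 3; (2|3)=-1, (2|3)=-1; (−1)^{3·6·1}·(-1)^6·(-1)^3 = -1.
v=19: a=19^-3·(≡14), b=19^-4·(≡8) mod 19; (14|19)=-1, (8|19)=-1; (−1)^{-3·-4·9}·(-1)^-4·(-1)^-3 = -1.
v=29: a=29^2·(≡21), b=29^3·(≡5) mod 29; (21|29)=-1, (5|29)=+1; (−1)^{2·3·14}·(-1)^3·(+1)^2 = -1.
v=11: a=11^2·(≡7), b=11^2·(≡2) mod 11; (7|11)=-1, (2|11)=-1; (−1)^{2·2·5}·(-1)^2·(-1)^2 = +1.
v=7: a=7^-2·(≡5), b=7^-2·(≡2) mod 7; (5|7)=-1, (2|7)=+1; (−1)^{-2·-2·3}·(-1)^-2·(+1)^-2 = +1.
v=31: a=31^0·(≡4), b=31^2·(≡17) mod 31; (4|31)=+1, (17|31)=-1; (−1)^{0·2·15}·(+1)^2·(-1)^0 = +1.
v=13: a=13^1·(≡12), b=13^2·(≡12) mod 13; (12|13)=+1, (12|13)=+1; (−1)^{1·2·6}·(+1)^2·(+1)^1 = +1.
v=37: a=37^2·(≡24), b=37^4·(≡19) mod 37; (24|37)=-1, (19|37)=-1; (−1)^{2·4·18}·(-1)^4·(-1)^2 = +1.
Ram(1482, 29) = {2, 3, 19, 29}; no ℚ_2-point on the conic.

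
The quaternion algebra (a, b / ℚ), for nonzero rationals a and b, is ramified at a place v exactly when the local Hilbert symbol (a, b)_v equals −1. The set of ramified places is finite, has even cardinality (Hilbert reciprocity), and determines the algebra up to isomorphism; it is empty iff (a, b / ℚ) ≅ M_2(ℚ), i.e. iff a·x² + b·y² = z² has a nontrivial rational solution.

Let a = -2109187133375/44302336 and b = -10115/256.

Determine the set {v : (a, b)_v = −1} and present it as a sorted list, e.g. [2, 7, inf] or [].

[7, 19, 31, inf]

Mod squares: a ≡ -20615, b ≡ -35. Check v ∈ {∞, 2, 5, 7, 13, 17, 19, 31}.
v=31: a=31^1·(≡17), b=31^0·(≡26) mod 31; (17|31)=-1, (26|31)=-1; (−1)^{1·0·15}·(-1)^0·(-1)^1 = -1.
v=19: a=19^1·(≡11), b=19^0·(≡14) mod 19; (11|19)=+1, (14|19)=-1; (−1)^{1·0·9}·(+1)^0·(-1)^1 = -1.
v=13: a=13^-2·(≡10), b=13^0·(≡10) mod 13; (10|13)=+1, (10|13)=+1; (−1)^{-2·0·6}·(+1)^0·(+1)^-2 = +1.
v=17: a=17^4·(≡7), b=17^2·(≡16) mod 17; (7|17)=-1, (16|17)=+1; (−1)^{4·2·8}·(-1)^2·(+1)^4 = +1.
v=∞: -20615 < 0 and -35 < 0  ⇒  (a,b)_∞ = -1.
v=7: a=7^3·(≡4), b=7^1·(≡1) mod 7; (4|7)=+1, (1|7)=+1; (−1)^{3·1·3}·(+1)^1·(+1)^3 = -1.
v=2: v_2(a)=-18, v_2(b)=-8; units ≡ 1, 5 (mod 8); ε·ε+αω+βω = 0·0+-18·1+-8·0 ≡ 0  ⇒  (a,b)_2 = +1.
v=5: a=5^3·(≡3), b=5^1·(≡2) mod 5; (3|5)=-1, (2|5)=-1; (−1)^{3·1·2}·(-1)^1·(-1)^3 = +1.
|Ram(-20615, -35)| = 4, even; anisotropic at {7, 19, 31, ∞}.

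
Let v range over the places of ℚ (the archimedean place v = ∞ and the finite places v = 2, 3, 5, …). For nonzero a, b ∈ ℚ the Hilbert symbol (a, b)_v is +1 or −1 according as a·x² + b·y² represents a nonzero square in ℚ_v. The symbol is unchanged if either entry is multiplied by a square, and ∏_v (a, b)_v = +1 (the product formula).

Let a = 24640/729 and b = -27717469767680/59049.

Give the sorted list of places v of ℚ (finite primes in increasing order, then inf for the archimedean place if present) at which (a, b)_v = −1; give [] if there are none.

(a, b) ≡ (385, -770) mod (ℚ^×)²; places V = {2, 3, 5, 7, 11, ∞}.
(a,b)_5: α=1, u≡2; β=1, v≡1 (mod 5); (2|5)=-1, (1|5)=+1; sign (−1)^0·-1^1·+1^1 = -1.
(a,b)_7: α=1, u≡6; β=5, v≡4 (mod 7); (6|7)=-1, (4|7)=+1; sign (−1)^1·-1^5·+1^1 = +1.
(a,b)_2: α=6, β=11; u≡1, v≡7 (mod 8); ε(u)ε(v)=0·1, αω(v)=6·0, βω(u)=11·0; sum ≡ 0  ⇒  +1.
(a,b)_3: α=-6, u≡1; β=-10, v≡1 (mod 3); (1|3)=+1, (1|3)=+1; sign (−1)^0·+1^-10·+1^-6 = +1.
(a,b)_∞: sgn(385)=+, sgn(-770)=−, so +1.
(a,b)_11: α=1, u≡6; β=5, v≡10 (mod 11); (6|11)=-1, (10|11)=-1; sign (−1)^1·-1^5·-1^1 = -1.
|Ram(385, -770)| = 2, even; anisotropic at {5, 11}.

[5, 11]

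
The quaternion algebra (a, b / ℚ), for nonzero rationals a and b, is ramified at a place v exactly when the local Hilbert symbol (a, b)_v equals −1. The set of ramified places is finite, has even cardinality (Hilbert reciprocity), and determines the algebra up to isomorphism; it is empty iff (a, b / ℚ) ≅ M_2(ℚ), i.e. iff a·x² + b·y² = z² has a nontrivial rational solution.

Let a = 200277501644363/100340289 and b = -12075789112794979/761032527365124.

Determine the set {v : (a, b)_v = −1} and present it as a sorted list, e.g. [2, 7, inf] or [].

[13, 31]

Mod squares: a ≡ 84227, b ≡ -19. Check v ∈ {∞, 2, 3, 7, 11, 13, 17, 19, 31, 47, 53}.
v=∞: 84227 > 0 and -19 < 0  ⇒  (a,b)_∞ = +1.
v=31: a=31^3·(≡18), b=31^2·(≡6) mod 31; (18|31)=+1, (6|31)=-1; (−1)^{3·2·15}·(+1)^2·(-1)^3 = -1.
v=47: a=47^0·(≡1), b=47^2·(≡2) mod 47; (1|47)=+1, (2|47)=+1; (−1)^{0·2·23}·(+1)^2·(+1)^0 = +1.
v=3: a=3^-6·(≡2), b=3^-14·(≡2) mod 3; (2|3)=-1, (2|3)=-1; (−1)^{-6·-14·1}·(-1)^-14·(-1)^-6 = +1.
v=19: a=19^1·(≡9), b=19^1·(≡14) mod 19; (9|19)=+1, (14|19)=-1; (−1)^{1·1·9}·(+1)^1·(-1)^1 = +1.
v=7: a=7^-2·(≡5), b=7^-2·(≡4) mod 7; (5|7)=-1, (4|7)=+1; (−1)^{-2·-2·3}·(-1)^-2·(+1)^-2 = +1.
v=2: v_2(a)=0, v_2(b)=-2; units ≡ 3, 5 (mod 8); ε·ε+αω+βω = 1·0+0·1+-2·1 ≡ 0  ⇒  (a,b)_2 = +1.
v=13: a=13^3·(≡5), b=13^2·(≡6) mod 13; (5|13)=-1, (6|13)=-1; (−1)^{3·2·6}·(-1)^2·(-1)^3 = -1.
v=17: a=17^0·(≡1), b=17^-2·(≡15) mod 17; (1|17)=+1, (15|17)=+1; (−1)^{0·-2·8}·(+1)^-2·(+1)^0 = +1.
v=53: a=53^-2·(≡16), b=53^-2·(≡30) mod 53; (16|53)=+1, (30|53)=-1; (−1)^{-2·-2·26}·(+1)^-2·(-1)^-2 = +1.
v=11: a=11^5·(≡1), b=11^6·(≡1) mod 11; (1|11)=+1, (1|11)=+1; (−1)^{5·6·5}·(+1)^6·(+1)^5 = +1.
|Ram(84227, -19)| = 2, even; anisotropic at {13, 31}.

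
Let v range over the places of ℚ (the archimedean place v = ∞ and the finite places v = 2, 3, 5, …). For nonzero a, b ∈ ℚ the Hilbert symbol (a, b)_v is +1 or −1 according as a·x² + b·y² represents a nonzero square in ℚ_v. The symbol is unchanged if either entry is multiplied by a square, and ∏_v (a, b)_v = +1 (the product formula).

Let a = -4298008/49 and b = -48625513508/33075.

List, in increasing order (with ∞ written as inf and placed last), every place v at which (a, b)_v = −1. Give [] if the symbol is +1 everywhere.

[2, 3, 17, inf]

(a, b) ≡ (-22, -51) mod (ℚ^×)²; places V = {2, 3, 5, 7, 11, 13, 17, ∞}.
(a,b)_11: α=1, u≡5; β=4, v≡1 (mod 11); (5|11)=+1, (1|11)=+1; sign (−1)^0·+1^4·+1^1 = +1.
(a,b)_17: α=2, u≡7; β=3, v≡5 (mod 17); (7|17)=-1, (5|17)=-1; sign (−1)^0·-1^3·-1^2 = -1.
(a,b)_13: α=2, u≡10; β=2, v≡4 (mod 13); (10|13)=+1, (4|13)=+1; sign (−1)^0·+1^2·+1^2 = +1.
(a,b)_7: α=-2, u≡6; β=-2, v≡3 (mod 7); (6|7)=-1, (3|7)=-1; sign (−1)^0·-1^-2·-1^-2 = +1.
(a,b)_3: α=0, u≡2; β=-3, v≡1 (mod 3); (2|3)=-1, (1|3)=+1; sign (−1)^0·-1^-3·+1^0 = -1.
(a,b)_2: α=3, β=2; u≡5, v≡5 (mod 8); ε(u)ε(v)=0·0, αω(v)=3·1, βω(u)=2·1; sum ≡ 1  ⇒  -1.
(a,b)_∞: sgn(-22)=−, sgn(-51)=−, so -1.
(a,b)_5: α=0, u≡3; β=-2, v≡4 (mod 5); (3|5)=-1, (4|5)=+1; sign (−1)^0·-1^-2·+1^0 = +1.
Ram(-22, -51) = {2, 3, 17, ∞}; no ℚ_2-point on the conic.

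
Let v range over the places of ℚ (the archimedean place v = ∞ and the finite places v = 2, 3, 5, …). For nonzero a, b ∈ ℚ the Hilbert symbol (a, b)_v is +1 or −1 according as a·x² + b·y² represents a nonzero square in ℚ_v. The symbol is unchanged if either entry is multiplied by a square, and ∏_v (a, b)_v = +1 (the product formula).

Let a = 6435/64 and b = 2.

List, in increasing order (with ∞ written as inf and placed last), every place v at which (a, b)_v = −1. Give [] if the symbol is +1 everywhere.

(a, b) ≡ (715, 2) mod (ℚ^×)²; places V = {2, 3, 5, 11, 13, ∞}.
(a,b)_13: α=1, u≡12; β=0, v≡2 (mod 13); (12|13)=+1, (2|13)=-1; sign (−1)^0·+1^0·-1^1 = -1.
(a,b)_∞: sgn(715)=+, sgn(2)=+, so +1.
(a,b)_11: α=1, u≡10; β=0, v≡2 (mod 11); (10|11)=-1, (2|11)=-1; sign (−1)^0·-1^0·-1^1 = -1.
(a,b)_5: α=1, u≡3; β=0, v≡2 (mod 5); (3|5)=-1, (2|5)=-1; sign (−1)^0·-1^0·-1^1 = -1.
(a,b)_2: α=-6, β=1; u≡3, v≡1 (mod 8); ε(u)ε(v)=1·0, αω(v)=-6·0, βω(u)=1·1; sum ≡ 1  ⇒  -1.
(a,b)_3: α=2, u≡1; β=0, v≡2 (mod 3); (1|3)=+1, (2|3)=-1; sign (−1)^0·+1^0·-1^2 = +1.
(715, 2 / ℚ) ramifies at {2, 5, 11, 13}: a division algebra.

[2, 5, 11, 13]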